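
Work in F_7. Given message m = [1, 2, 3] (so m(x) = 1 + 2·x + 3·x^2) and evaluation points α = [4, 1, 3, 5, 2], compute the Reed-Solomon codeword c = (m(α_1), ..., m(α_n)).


c = [1, 6, 6, 2, 3]

Message polynomial: m(x) = 1 + 2·x + 3·x^2 (mod 7).
For each evaluation point α_i, compute m(α_i) mod 7:
  α_1 = 4: Horner steps 3 → 0 → 1, so m(4) = 1.
  α_2 = 1: Horner steps 3 → 5 → 6, so m(1) = 6.
  α_3 = 3: Horner steps 3 → 4 → 6, so m(3) = 6.
  α_4 = 5: Horner steps 3 → 3 → 2, so m(5) = 2.
  α_5 = 2: Horner steps 3 → 1 → 3, so m(2) = 3.
Codeword c = [1, 6, 6, 2, 3] ∈ F_7^5.


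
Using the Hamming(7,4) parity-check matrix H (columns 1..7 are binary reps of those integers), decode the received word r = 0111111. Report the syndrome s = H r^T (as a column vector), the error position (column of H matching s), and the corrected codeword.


s = (0, 0, 1)^T, error position = 1, corrected codeword c = 1111111

Compute s = H r^T mod 2 one row at a time:
  s_1 = 1 + 1 + 1 + 1 = 4 ≡ 0 (mod 2).
  s_2 = 1 + 1 + 1 + 1 = 4 ≡ 0 (mod 2).
  s_3 = 0 + 1 + 1 + 1 = 3 ≡ 1 (mod 2).
s = (0, 0, 1)^T — this equals column 1 of H (binary 001), so error is at position 1.
Correct: flip bit 1 of r = 0111111 to get c = 1111111.


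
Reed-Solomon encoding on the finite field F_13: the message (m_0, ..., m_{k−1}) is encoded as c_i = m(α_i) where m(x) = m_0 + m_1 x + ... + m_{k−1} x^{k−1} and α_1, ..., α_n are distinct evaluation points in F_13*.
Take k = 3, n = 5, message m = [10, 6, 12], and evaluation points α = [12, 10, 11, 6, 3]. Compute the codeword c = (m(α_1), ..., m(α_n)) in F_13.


c = [3, 9, 7, 10, 6]

Message polynomial: m(x) = 10 + 6·x + 12·x^2 (mod 13).
For each evaluation point α_i, compute m(α_i) mod 13:
  α_1 = 12: Horner steps 12 → 7 → 3, so m(12) = 3.
  α_2 = 10: Horner steps 12 → 9 → 9, so m(10) = 9.
  α_3 = 11: Horner steps 12 → 8 → 7, so m(11) = 7.
  α_4 = 6: Horner steps 12 → 0 → 10, so m(6) = 10.
  α_5 = 3: Horner steps 12 → 3 → 6, so m(3) = 6.
Codeword c = [3, 9, 7, 10, 6] ∈ F_13^5.


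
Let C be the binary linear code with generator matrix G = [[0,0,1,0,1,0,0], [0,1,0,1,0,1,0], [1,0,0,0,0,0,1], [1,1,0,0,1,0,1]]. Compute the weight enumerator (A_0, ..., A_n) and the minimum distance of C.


Weight distribution: A_0 = 1, A_2 = 4, A_3 = 3, A_4 = 3, A_5 = 4, A_7 = 1. Minimum distance d = 2.

Enumerate all 2^4 = 16 messages m ∈ F_2^4.
For each, compute codeword c = mG in F_2^7, then tally its weight.
  m = 0000 → c = 0000000, weight = 0.
  m = 1000 → c = 0010100, weight = 2.
  m = 0100 → c = 0101010, weight = 3.
  m = 1100 → c = 0111110, weight = 5.
  m = 0010 → c = 1000001, weight = 2.
  m = 1010 → c = 1010101, weight = 4.
  m = 0110 → c = 1101011, weight = 5.
  m = 1110 → c = 1111111, weight = 7.
  m = 0001 → c = 1100101, weight = 4.
  m = 1001 → c = 1110001, weight = 4.
  m = 0101 → c = 1001111, weight = 5.
  m = 1101 → c = 1011011, weight = 5.
  m = 0011 → c = 0100100, weight = 2.
  m = 1011 → c = 0110000, weight = 2.
  m = 0111 → c = 0001110, weight = 3.
  m = 1111 → c = 0011010, weight = 3.
Tally weights:
  weight 0: 1 codewords.
  weight 2: 4 codewords.
  weight 3: 3 codewords.
  weight 4: 3 codewords.
  weight 5: 4 codewords.
  weight 7: 1 codewords.
Minimum distance d = smallest w > 0 with A_w > 0 = 2.
Sanity: Σ A_w = 16 = 2^4 = 16 ✓.


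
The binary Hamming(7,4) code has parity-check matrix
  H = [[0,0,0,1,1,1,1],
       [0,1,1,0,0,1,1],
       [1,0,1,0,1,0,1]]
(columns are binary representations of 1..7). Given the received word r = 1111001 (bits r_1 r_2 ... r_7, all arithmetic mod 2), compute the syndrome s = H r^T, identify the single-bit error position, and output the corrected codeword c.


s = (0, 1, 1)^T, error position = 3, corrected codeword c = 1101001

Compute s = H r^T mod 2 one row at a time:
  s_1 = 1 + 0 + 0 + 1 = 2 ≡ 0 (mod 2).
  s_2 = 1 + 1 + 0 + 1 = 3 ≡ 1 (mod 2).
  s_3 = 1 + 1 + 0 + 1 = 3 ≡ 1 (mod 2).
s = (0, 1, 1)^T — this equals column 3 of H (binary 011), so error is at position 3.
Correct: flip bit 3 of r = 1111001 to get c = 1101001.


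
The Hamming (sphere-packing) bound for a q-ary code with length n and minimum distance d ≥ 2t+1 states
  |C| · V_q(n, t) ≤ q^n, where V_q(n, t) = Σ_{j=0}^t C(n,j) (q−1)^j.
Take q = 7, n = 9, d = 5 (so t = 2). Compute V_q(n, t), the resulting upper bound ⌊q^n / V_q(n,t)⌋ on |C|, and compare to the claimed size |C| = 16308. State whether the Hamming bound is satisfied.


V_q(n, t) = 1351, q^n = 40353607, Hamming bound = 29869, |C| = 16308 ≤ bound (satisfied).

Step 1: Compute V_q(n, t) = Σ_{j=0}^2 C(n, j) (q−1)^j.
  j = 0: C(9,0)·(6)^0 = 1·1 = 1.
  j = 1: C(9,1)·(6)^1 = 9·6 = 54.
  j = 2: C(9,2)·(6)^2 = 36·36 = 1296.
  V_q(n, t) = 1 + 54 + 1296 = 1351.
Step 2: q^n = 7^9 = 40353607.
Step 3: Hamming bound ⌊q^n / V_q(n,t)⌋ = ⌊40353607/1351⌋ = 29869.
Step 4: Compare |C| = 16308 to 29869: satisfied.
The claimed |C| lies below the Hamming bound.


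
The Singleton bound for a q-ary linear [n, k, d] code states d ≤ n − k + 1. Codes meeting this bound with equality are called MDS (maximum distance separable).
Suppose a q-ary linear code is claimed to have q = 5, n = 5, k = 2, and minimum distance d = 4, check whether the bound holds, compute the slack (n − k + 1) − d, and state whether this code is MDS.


Singleton RHS = n − k + 1 = 4, slack = 0, bound satisfied, MDS.

Singleton bound: d ≤ n − k + 1.
Here n = 5, k = 2, so n − k + 1 = 4.
Given d = 4, check d ≤ 4: YES.
Slack = (n − k + 1) − d = 0.
The code is MDS (slack = 0).
Description: the claimed parameters are [5, 2, 4]_5; such a code would be MDS (meets Singleton bound).


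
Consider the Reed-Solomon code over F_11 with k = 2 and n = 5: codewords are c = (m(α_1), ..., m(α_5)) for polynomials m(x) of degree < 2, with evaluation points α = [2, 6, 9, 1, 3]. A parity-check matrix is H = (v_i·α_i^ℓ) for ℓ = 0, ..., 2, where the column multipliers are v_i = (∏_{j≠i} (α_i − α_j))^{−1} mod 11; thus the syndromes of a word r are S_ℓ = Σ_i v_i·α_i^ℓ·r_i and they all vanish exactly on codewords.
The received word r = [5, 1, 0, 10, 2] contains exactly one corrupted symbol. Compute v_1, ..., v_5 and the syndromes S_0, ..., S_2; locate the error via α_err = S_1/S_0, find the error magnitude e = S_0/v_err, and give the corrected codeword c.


S = (2, 4, 8), error at position 1, error magnitude e = 10, c = [6, 1, 0, 10, 2].

Step 1: column multipliers v_i = (∏_{j≠i}(α_i − α_j))^{−1} mod 11.
  i = 1 (α = 2): (2−6)(2−9)(2−1)(2−3) = (−4)·(−7)·1·(−1) = −28 ≡ 5, so v_1 = 5^{−1} = 9 (mod 11).
  i = 2 (α = 6): (6−2)(6−9)(6−1)(6−3) = 4·(−3)·5·3 = −180 ≡ 7, so v_2 = 7^{−1} = 8 (mod 11).
  i = 3 (α = 9): (9−2)(9−6)(9−1)(9−3) = 7·3·8·6 = 1008 ≡ 7, so v_3 = 7^{−1} = 8 (mod 11).
  i = 4 (α = 1): (1−2)(1−6)(1−9)(1−3) = (−1)·(−5)·(−8)·(−2) = 80 ≡ 3, so v_4 = 3^{−1} = 4 (mod 11).
  i = 5 (α = 3): (3−2)(3−6)(3−9)(3−1) = 1·(−3)·(−6)·2 = 36 ≡ 3, so v_5 = 3^{−1} = 4 (mod 11).
  v = [9, 8, 8, 4, 4].
Step 2: syndromes of r = [5, 1, 0, 10, 2] (all sums mod 11).
  S_0 = Σ v_i r_i = 9·5 + 8·1 + 8·0 + 4·10 + 4·2 = 101 ≡ 2.
  S_1 = Σ v_i α_i r_i = 9·2·5 + 8·6·1 + 8·9·0 + 4·1·10 + 4·3·2 = 202 ≡ 4.
  α_i^2 mod 11 = [4, 3, 4, 1, 9].
  S_2 = Σ v_i α_i^2 r_i = 9·4·5 + 8·3·1 + 8·4·0 + 4·1·10 + 4·9·2 = 316 ≡ 8.
  S = (2, 4, 8) ≠ 0, so r is not a codeword (an error is present).
Step 3: locate the error. For a single error e at position i, S_ℓ = v_i·e·α_i^ℓ, so α_err = S_1/S_0.
  S_0^{−1} = 2^{−1} = 6 (mod 11), so α_err = 4·6 = 24 ≡ 2 = α_1. Error position i = 1.
  Consistency check: S_2/S_1 = 8·3 = 24 ≡ 2 = α_err ✓ (single-error assumption holds).
Step 4: error magnitude e = S_0/v_1 = S_0·∏_{j≠1}(α_1 − α_j) = 2·5 = 10 ≡ 10 (mod 11).
Step 5: correct position 1: c_1 = r_1 − e = 5 − 10 ≡ 6 (mod 11). Hence c = [6, 1, 0, 10, 2].
  Check: interpolating c through the α_i gives m(x) = 3 + 7·x (degree < 2) with m(α_i) = c_i for every i, so c is indeed a codeword.


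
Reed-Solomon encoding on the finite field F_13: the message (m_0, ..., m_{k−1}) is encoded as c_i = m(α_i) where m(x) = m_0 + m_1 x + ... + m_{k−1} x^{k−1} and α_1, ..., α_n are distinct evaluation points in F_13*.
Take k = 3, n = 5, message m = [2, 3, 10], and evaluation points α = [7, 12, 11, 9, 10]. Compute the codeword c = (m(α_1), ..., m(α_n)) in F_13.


c = [6, 9, 10, 7, 5]

Message polynomial: m(x) = 2 + 3·x + 10·x^2 (mod 13).
For each evaluation point α_i, compute m(α_i) mod 13:
  α_1 = 7: Horner steps 10 → 8 → 6, so m(7) = 6.
  α_2 = 12: Horner steps 10 → 6 → 9, so m(12) = 9.
  α_3 = 11: Horner steps 10 → 9 → 10, so m(11) = 10.
  α_4 = 9: Horner steps 10 → 2 → 7, so m(9) = 7.
  α_5 = 10: Horner steps 10 → 12 → 5, so m(10) = 5.
Codeword c = [6, 9, 10, 7, 5] ∈ F_13^5.


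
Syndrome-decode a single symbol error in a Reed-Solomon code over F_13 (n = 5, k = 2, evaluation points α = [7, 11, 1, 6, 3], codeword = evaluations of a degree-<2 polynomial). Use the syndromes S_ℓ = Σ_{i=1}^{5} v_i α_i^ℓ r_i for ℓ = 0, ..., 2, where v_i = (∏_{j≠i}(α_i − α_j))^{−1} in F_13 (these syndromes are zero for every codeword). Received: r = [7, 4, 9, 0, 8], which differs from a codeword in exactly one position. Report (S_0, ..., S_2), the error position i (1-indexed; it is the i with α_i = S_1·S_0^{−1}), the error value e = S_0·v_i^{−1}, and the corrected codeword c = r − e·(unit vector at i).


S = (5, 9, 11), error at position 1, error magnitude e = 1, c = [6, 4, 9, 0, 8].

Step 1: column multipliers v_i = (∏_{j≠i}(α_i − α_j))^{−1} mod 13.
  i = 1 (α = 7): (7−11)(7−1)(7−6)(7−3) = (−4)·6·1·4 = −96 ≡ 8, so v_1 = 8^{−1} = 5 (mod 13).
  i = 2 (α = 11): (11−7)(11−1)(11−6)(11−3) = 4·10·5·8 = 1600 ≡ 1, so v_2 = 1^{−1} = 1 (mod 13).
  i = 3 (α = 1): (1−7)(1−11)(1−6)(1−3) = (−6)·(−10)·(−5)·(−2) = 600 ≡ 2, so v_3 = 2^{−1} = 7 (mod 13).
  i = 4 (α = 6): (6−7)(6−11)(6−1)(6−3) = (−1)·(−5)·5·3 = 75 ≡ 10, so v_4 = 10^{−1} = 4 (mod 13).
  i = 5 (α = 3): (3−7)(3−11)(3−1)(3−6) = (−4)·(−8)·2·(−3) = −192 ≡ 3, so v_5 = 3^{−1} = 9 (mod 13).
  v = [5, 1, 7, 4, 9].
Step 2: syndromes of r = [7, 4, 9, 0, 8] (all sums mod 13).
  S_0 = Σ v_i r_i = 5·7 + 1·4 + 7·9 + 4·0 + 9·8 = 174 ≡ 5.
  S_1 = Σ v_i α_i r_i = 5·7·7 + 1·11·4 + 7·1·9 + 4·6·0 + 9·3·8 = 568 ≡ 9.
  α_i^2 mod 13 = [10, 4, 1, 10, 9].
  S_2 = Σ v_i α_i^2 r_i = 5·10·7 + 1·4·4 + 7·1·9 + 4·10·0 + 9·9·8 = 1077 ≡ 11.
  S = (5, 9, 11) ≠ 0, so r is not a codeword (an error is present).
Step 3: locate the error. For a single error e at position i, S_ℓ = v_i·e·α_i^ℓ, so α_err = S_1/S_0.
  S_0^{−1} = 5^{−1} = 8 (mod 13), so α_err = 9·8 = 72 ≡ 7 = α_1. Error position i = 1.
  Consistency check: S_2/S_1 = 11·3 = 33 ≡ 7 = α_err ✓ (single-error assumption holds).
Step 4: error magnitude e = S_0/v_1 = S_0·∏_{j≠1}(α_1 − α_j) = 5·8 = 40 ≡ 1 (mod 13).
Step 5: correct position 1: c_1 = r_1 − e = 7 − 1 ≡ 6 (mod 13). Hence c = [6, 4, 9, 0, 8].
  Check: interpolating c through the α_i gives m(x) = 3 + 6·x (degree < 2) with m(α_i) = c_i for every i, so c is indeed a codeword.


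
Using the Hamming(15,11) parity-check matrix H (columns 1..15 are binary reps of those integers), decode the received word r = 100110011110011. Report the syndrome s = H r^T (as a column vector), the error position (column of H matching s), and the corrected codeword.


s = (0, 0, 0, 1)^T, error position = 1, corrected codeword c = 000110011110011

Compute s = H r^T mod 2 one row at a time:
  s_1 = 1 + 1 + 1 + 1 + 0 + 0 + 1 + 1 = 6 ≡ 0 (mod 2).
  s_2 = 1 + 1 + 0 + 0 + 0 + 0 + 1 + 1 = 4 ≡ 0 (mod 2).
  s_3 = 0 + 0 + 0 + 0 + 1 + 1 + 1 + 1 = 4 ≡ 0 (mod 2).
  s_4 = 1 + 0 + 1 + 0 + 1 + 1 + 0 + 1 = 5 ≡ 1 (mod 2).
s = (0, 0, 0, 1)^T — this equals column 1 of H (binary 0001), so error is at position 1.
Correct: flip bit 1 of r = 100110011110011 to get c = 000110011110011.


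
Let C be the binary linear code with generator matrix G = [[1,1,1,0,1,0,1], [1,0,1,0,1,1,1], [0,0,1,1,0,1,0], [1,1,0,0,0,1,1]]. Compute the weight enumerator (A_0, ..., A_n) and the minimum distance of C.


Weight distribution: A_0 = 1, A_2 = 3, A_3 = 4, A_4 = 3, A_5 = 4, A_6 = 1. Minimum distance d = 2.

Enumerate all 2^4 = 16 messages m ∈ F_2^4.
For each, compute codeword c = mG in F_2^7, then tally its weight.
  m = 0000 → c = 0000000, weight = 0.
  m = 1000 → c = 1110101, weight = 5.
  m = 0100 → c = 1010111, weight = 5.
  m = 1100 → c = 0100010, weight = 2.
  m = 0010 → c = 0011010, weight = 3.
  m = 1010 → c = 1101111, weight = 6.
  m = 0110 → c = 1001101, weight = 4.
  m = 1110 → c = 0111000, weight = 3.
  m = 0001 → c = 1100011, weight = 4.
  m = 1001 → c = 0010110, weight = 3.
  m = 0101 → c = 0110100, weight = 3.
  m = 1101 → c = 1000001, weight = 2.
  m = 0011 → c = 1111001, weight = 5.
  m = 1011 → c = 0001100, weight = 2.
  m = 0111 → c = 0101110, weight = 4.
  m = 1111 → c = 1011011, weight = 5.
Tally weights:
  weight 0: 1 codewords.
  weight 2: 3 codewords.
  weight 3: 4 codewords.
  weight 4: 3 codewords.
  weight 5: 4 codewords.
  weight 6: 1 codewords.
Minimum distance d = smallest w > 0 with A_w > 0 = 2.
Sanity: Σ A_w = 16 = 2^4 = 16 ✓.


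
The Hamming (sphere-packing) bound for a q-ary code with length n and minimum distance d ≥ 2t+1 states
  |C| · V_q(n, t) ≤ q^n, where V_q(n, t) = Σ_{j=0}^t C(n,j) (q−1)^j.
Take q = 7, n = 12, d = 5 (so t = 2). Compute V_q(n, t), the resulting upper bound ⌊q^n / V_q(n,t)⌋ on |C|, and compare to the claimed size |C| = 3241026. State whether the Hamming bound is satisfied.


V_q(n, t) = 2449, q^n = 13841287201, Hamming bound = 5651811, |C| = 3241026 ≤ bound (satisfied).

Step 1: Compute V_q(n, t) = Σ_{j=0}^2 C(n, j) (q−1)^j.
  j = 0: C(12,0)·(6)^0 = 1·1 = 1.
  j = 1: C(12,1)·(6)^1 = 12·6 = 72.
  j = 2: C(12,2)·(6)^2 = 66·36 = 2376.
  V_q(n, t) = 1 + 72 + 2376 = 2449.
Step 2: q^n = 7^12 = 13841287201.
Step 3: Hamming bound ⌊q^n / V_q(n,t)⌋ = ⌊13841287201/2449⌋ = 5651811.
Step 4: Compare |C| = 3241026 to 5651811: satisfied.
The claimed |C| lies below the Hamming bound.


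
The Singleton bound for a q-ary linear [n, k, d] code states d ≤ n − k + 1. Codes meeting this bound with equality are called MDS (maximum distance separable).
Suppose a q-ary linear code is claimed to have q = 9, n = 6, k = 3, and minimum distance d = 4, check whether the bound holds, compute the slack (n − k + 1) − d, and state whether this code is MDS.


Singleton RHS = n − k + 1 = 4, slack = 0, bound satisfied, MDS.

Singleton bound: d ≤ n − k + 1.
Here n = 6, k = 3, so n − k + 1 = 4.
Given d = 4, check d ≤ 4: YES.
Slack = (n − k + 1) − d = 0.
The code is MDS (slack = 0).
Description: the claimed parameters are [6, 3, 4]_9; such a code would be MDS (meets Singleton bound).


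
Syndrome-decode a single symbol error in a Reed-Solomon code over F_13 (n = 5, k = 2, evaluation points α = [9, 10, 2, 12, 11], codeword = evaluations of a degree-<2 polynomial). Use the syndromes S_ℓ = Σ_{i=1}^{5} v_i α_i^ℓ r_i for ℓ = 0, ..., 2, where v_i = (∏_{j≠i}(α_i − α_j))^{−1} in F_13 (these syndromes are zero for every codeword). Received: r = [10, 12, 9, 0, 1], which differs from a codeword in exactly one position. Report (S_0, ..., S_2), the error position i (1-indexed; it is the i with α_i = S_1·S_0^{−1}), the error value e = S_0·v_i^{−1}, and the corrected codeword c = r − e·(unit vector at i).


S = (11, 2, 11), error at position 4, error magnitude e = 10, c = [10, 12, 9, 3, 1].

Step 1: column multipliers v_i = (∏_{j≠i}(α_i − α_j))^{−1} mod 13.
  i = 1 (α = 9): (9−10)(9−2)(9−12)(9−11) = (−1)·7·(−3)·(−2) = −42 ≡ 10, so v_1 = 10^{−1} = 4 (mod 13).
  i = 2 (α = 10): (10−9)(10−2)(10−12)(10−11) = 1·8·(−2)·(−1) = 16 ≡ 3, so v_2 = 3^{−1} = 9 (mod 13).
  i = 3 (α = 2): (2−9)(2−10)(2−12)(2−11) = (−7)·(−8)·(−10)·(−9) = 5040 ≡ 9, so v_3 = 9^{−1} = 3 (mod 13).
  i = 4 (α = 12): (12−9)(12−10)(12−2)(12−11) = 3·2·10·1 = 60 ≡ 8, so v_4 = 8^{−1} = 5 (mod 13).
  i = 5 (α = 11): (11−9)(11−10)(11−2)(11−12) = 2·1·9·(−1) = −18 ≡ 8, so v_5 = 8^{−1} = 5 (mod 13).
  v = [4, 9, 3, 5, 5].
Step 2: syndromes of r = [10, 12, 9, 0, 1] (all sums mod 13).
  S_0 = Σ v_i r_i = 4·10 + 9·12 + 3·9 + 5·0 + 5·1 = 180 ≡ 11.
  S_1 = Σ v_i α_i r_i = 4·9·10 + 9·10·12 + 3·2·9 + 5·12·0 + 5·11·1 = 1549 ≡ 2.
  α_i^2 mod 13 = [3, 9, 4, 1, 4].
  S_2 = Σ v_i α_i^2 r_i = 4·3·10 + 9·9·12 + 3·4·9 + 5·1·0 + 5·4·1 = 1220 ≡ 11.
  S = (11, 2, 11) ≠ 0, so r is not a codeword (an error is present).
Step 3: locate the error. For a single error e at position i, S_ℓ = v_i·e·α_i^ℓ, so α_err = S_1/S_0.
  S_0^{−1} = 11^{−1} = 6 (mod 13), so α_err = 2·6 = 12 ≡ 12 = α_4. Error position i = 4.
  Consistency check: S_2/S_1 = 11·7 = 77 ≡ 12 = α_err ✓ (single-error assumption holds).
Step 4: error magnitude e = S_0/v_4 = S_0·∏_{j≠4}(α_4 − α_j) = 11·8 = 88 ≡ 10 (mod 13).
Step 5: correct position 4: c_4 = r_4 − e = 0 − 10 ≡ 3 (mod 13). Hence c = [10, 12, 9, 3, 1].
  Check: interpolating c through the α_i gives m(x) = 5 + 2·x (degree < 2) with m(α_i) = c_i for every i, so c is indeed a codeword.


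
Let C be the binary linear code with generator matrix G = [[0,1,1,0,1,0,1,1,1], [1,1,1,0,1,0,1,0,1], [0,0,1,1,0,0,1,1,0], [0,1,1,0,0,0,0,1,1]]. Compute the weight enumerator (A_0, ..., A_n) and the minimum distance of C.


Weight distribution: A_0 = 1, A_2 = 2, A_4 = 9, A_6 = 4. Minimum distance d = 2.

Enumerate all 2^4 = 16 messages m ∈ F_2^4.
For each, compute codeword c = mG in F_2^9, then tally its weight.
  m = 0000 → c = 000000000, weight = 0.
  m = 1000 → c = 011010111, weight = 6.
  m = 0100 → c = 111010101, weight = 6.
  m = 1100 → c = 100000010, weight = 2.
  m = 0010 → c = 001100110, weight = 4.
  m = 1010 → c = 010110001, weight = 4.
  m = 0110 → c = 110110011, weight = 6.
  m = 1110 → c = 101100100, weight = 4.
  m = 0001 → c = 011000011, weight = 4.
  m = 1001 → c = 000010100, weight = 2.
  m = 0101 → c = 100010110, weight = 4.
  m = 1101 → c = 111000001, weight = 4.
  m = 0011 → c = 010100101, weight = 4.
  m = 1011 → c = 001110010, weight = 4.
  m = 0111 → c = 101110000, weight = 4.
  m = 1111 → c = 110100111, weight = 6.
Tally weights:
  weight 0: 1 codewords.
  weight 2: 2 codewords.
  weight 4: 9 codewords.
  weight 6: 4 codewords.
Minimum distance d = smallest w > 0 with A_w > 0 = 2.
Sanity: Σ A_w = 16 = 2^4 = 16 ✓.


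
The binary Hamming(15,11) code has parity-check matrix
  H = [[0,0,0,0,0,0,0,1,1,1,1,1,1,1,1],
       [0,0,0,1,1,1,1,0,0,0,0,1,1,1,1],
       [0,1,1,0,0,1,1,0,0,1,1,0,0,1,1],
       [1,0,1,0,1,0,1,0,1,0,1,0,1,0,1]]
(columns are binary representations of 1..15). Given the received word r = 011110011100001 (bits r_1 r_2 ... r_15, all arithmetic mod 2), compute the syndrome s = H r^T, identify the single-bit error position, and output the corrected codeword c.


s = (0, 1, 0, 0)^T, error position = 4, corrected codeword c = 011010011100001

Compute s = H r^T mod 2 one row at a time:
  s_1 = 1 + 1 + 1 + 0 + 0 + 0 + 0 + 1 = 4 ≡ 0 (mod 2).
  s_2 = 1 + 1 + 0 + 0 + 0 + 0 + 0 + 1 = 3 ≡ 1 (mod 2).
  s_3 = 1 + 1 + 0 + 0 + 1 + 0 + 0 + 1 = 4 ≡ 0 (mod 2).
  s_4 = 0 + 1 + 1 + 0 + 1 + 0 + 0 + 1 = 4 ≡ 0 (mod 2).
s = (0, 1, 0, 0)^T — this equals column 4 of H (binary 0100), so error is at position 4.
Correct: flip bit 4 of r = 011110011100001 to get c = 011010011100001.


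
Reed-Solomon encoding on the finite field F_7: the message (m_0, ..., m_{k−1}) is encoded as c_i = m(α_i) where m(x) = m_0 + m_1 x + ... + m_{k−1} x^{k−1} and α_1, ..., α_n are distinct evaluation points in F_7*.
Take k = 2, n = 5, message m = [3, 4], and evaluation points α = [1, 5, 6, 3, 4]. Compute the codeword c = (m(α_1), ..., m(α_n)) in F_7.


c = [0, 2, 6, 1, 5]

Message polynomial: m(x) = 3 + 4·x (mod 7).
For each evaluation point α_i, compute m(α_i) mod 7:
  α_1 = 1: Horner steps 4 → 0, so m(1) = 0.
  α_2 = 5: Horner steps 4 → 2, so m(5) = 2.
  α_3 = 6: Horner steps 4 → 6, so m(6) = 6.
  α_4 = 3: Horner steps 4 → 1, so m(3) = 1.
  α_5 = 4: Horner steps 4 → 5, so m(4) = 5.
Codeword c = [0, 2, 6, 1, 5] ∈ F_7^5.


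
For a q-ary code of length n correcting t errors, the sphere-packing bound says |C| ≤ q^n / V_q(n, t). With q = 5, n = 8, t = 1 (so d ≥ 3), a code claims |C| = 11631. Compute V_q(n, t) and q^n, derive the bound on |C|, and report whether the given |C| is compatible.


V_q(n, t) = 33, q^n = 390625, Hamming bound = 11837, |C| = 11631 ≤ bound (satisfied).

Step 1: Compute V_q(n, t) = Σ_{j=0}^1 C(n, j) (q−1)^j.
  j = 0: C(8,0)·(4)^0 = 1·1 = 1.
  j = 1: C(8,1)·(4)^1 = 8·4 = 32.
  V_q(n, t) = 1 + 32 = 33.
Step 2: q^n = 5^8 = 390625.
Step 3: Hamming bound ⌊q^n / V_q(n,t)⌋ = ⌊390625/33⌋ = 11837.
Step 4: Compare |C| = 11631 to 11837: satisfied.
The claimed |C| lies below the Hamming bound.


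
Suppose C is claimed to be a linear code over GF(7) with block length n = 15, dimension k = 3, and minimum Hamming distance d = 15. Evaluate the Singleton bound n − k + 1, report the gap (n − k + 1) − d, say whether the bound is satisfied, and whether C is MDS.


Singleton RHS = n − k + 1 = 13, slack = -2, bound violated (no such code; not MDS).

Singleton bound: d ≤ n − k + 1.
Here n = 15, k = 3, so n − k + 1 = 13.
Given d = 15, check d ≤ 13: NO.
Slack = (n − k + 1) − d = -2.
The slack is negative: d = 15 exceeds n − k + 1 = 13 by 2, so the Singleton bound is violated and no linear [15, 3, 15]_7 code can exist. In particular it is not MDS (MDS requires d = n − k + 1 exactly).
Description: the claimed parameters are [15, 3, 15]_7; such a code would be impossible (violates the Singleton bound).


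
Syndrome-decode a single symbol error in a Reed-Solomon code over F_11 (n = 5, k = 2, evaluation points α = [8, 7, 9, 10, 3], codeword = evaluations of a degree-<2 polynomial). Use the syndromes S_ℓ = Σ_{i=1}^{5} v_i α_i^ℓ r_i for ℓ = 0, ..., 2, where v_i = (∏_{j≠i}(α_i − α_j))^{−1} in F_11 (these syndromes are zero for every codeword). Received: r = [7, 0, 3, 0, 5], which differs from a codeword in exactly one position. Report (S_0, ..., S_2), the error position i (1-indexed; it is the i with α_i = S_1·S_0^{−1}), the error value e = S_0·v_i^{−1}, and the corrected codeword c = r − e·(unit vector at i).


S = (5, 6, 5), error at position 4, error magnitude e = 1, c = [7, 0, 3, 10, 5].

Step 1: column multipliers v_i = (∏_{j≠i}(α_i − α_j))^{−1} mod 11.
  i = 1 (α = 8): (8−7)(8−9)(8−10)(8−3) = 1·(−1)·(−2)·5 = 10 ≡ 10, so v_1 = 10^{−1} = 10 (mod 11).
  i = 2 (α = 7): (7−8)(7−9)(7−10)(7−3) = (−1)·(−2)·(−3)·4 = −24 ≡ 9, so v_2 = 9^{−1} = 5 (mod 11).
  i = 3 (α = 9): (9−8)(9−7)(9−10)(9−3) = 1·2·(−1)·6 = −12 ≡ 10, so v_3 = 10^{−1} = 10 (mod 11).
  i = 4 (α = 10): (10−8)(10−7)(10−9)(10−3) = 2·3·1·7 = 42 ≡ 9, so v_4 = 9^{−1} = 5 (mod 11).
  i = 5 (α = 3): (3−8)(3−7)(3−9)(3−10) = (−5)·(−4)·(−6)·(−7) = 840 ≡ 4, so v_5 = 4^{−1} = 3 (mod 11).
  v = [10, 5, 10, 5, 3].
Step 2: syndromes of r = [7, 0, 3, 0, 5] (all sums mod 11).
  S_0 = Σ v_i r_i = 10·7 + 5·0 + 10·3 + 5·0 + 3·5 = 115 ≡ 5.
  S_1 = Σ v_i α_i r_i = 10·8·7 + 5·7·0 + 10·9·3 + 5·10·0 + 3·3·5 = 875 ≡ 6.
  α_i^2 mod 11 = [9, 5, 4, 1, 9].
  S_2 = Σ v_i α_i^2 r_i = 10·9·7 + 5·5·0 + 10·4·3 + 5·1·0 + 3·9·5 = 885 ≡ 5.
  S = (5, 6, 5) ≠ 0, so r is not a codeword (an error is present).
Step 3: locate the error. For a single error e at position i, S_ℓ = v_i·e·α_i^ℓ, so α_err = S_1/S_0.
  S_0^{−1} = 5^{−1} = 9 (mod 11), so α_err = 6·9 = 54 ≡ 10 = α_4. Error position i = 4.
  Consistency check: S_2/S_1 = 5·2 = 10 ≡ 10 = α_err ✓ (single-error assumption holds).
Step 4: error magnitude e = S_0/v_4 = S_0·∏_{j≠4}(α_4 − α_j) = 5·9 = 45 ≡ 1 (mod 11).
Step 5: correct position 4: c_4 = r_4 − e = 0 − 1 ≡ 10 (mod 11). Hence c = [7, 0, 3, 10, 5].
  Check: interpolating c through the α_i gives m(x) = 6 + 7·x (degree < 2) with m(α_i) = c_i for every i, so c is indeed a codeword.


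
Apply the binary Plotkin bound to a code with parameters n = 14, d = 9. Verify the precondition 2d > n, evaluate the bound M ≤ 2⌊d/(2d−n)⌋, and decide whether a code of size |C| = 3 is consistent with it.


Plotkin bound M ≤ 4; given |C| = 3 ≤ bound (satisfied).

Check applicability: 2d = 18, n = 14.
2d − n = 4 > 0, so Plotkin applies.
Compute d/(2d−n) = 9/4 ≈ 2.2500.
⌊d/(2d−n)⌋ = 2.
Plotkin bound: M ≤ 2·2 = 4.
Given |C| = 3, check: satisfied.
This |C| is below the Plotkin bound.


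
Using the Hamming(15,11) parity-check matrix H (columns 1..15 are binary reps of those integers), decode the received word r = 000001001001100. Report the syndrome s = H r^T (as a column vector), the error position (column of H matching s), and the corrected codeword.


s = (1, 1, 1, 0)^T, error position = 14, corrected codeword c = 000001001001110

Compute s = H r^T mod 2 one row at a time:
  s_1 = 0 + 1 + 0 + 0 + 1 + 1 + 0 + 0 = 3 ≡ 1 (mod 2).
  s_2 = 0 + 0 + 1 + 0 + 1 + 1 + 0 + 0 = 3 ≡ 1 (mod 2).
  s_3 = 0 + 0 + 1 + 0 + 0 + 0 + 0 + 0 = 1 ≡ 1 (mod 2).
  s_4 = 0 + 0 + 0 + 0 + 1 + 0 + 1 + 0 = 2 ≡ 0 (mod 2).
s = (1, 1, 1, 0)^T — this equals column 14 of H (binary 1110), so error is at position 14.
Correct: flip bit 14 of r = 000001001001100 to get c = 000001001001110.


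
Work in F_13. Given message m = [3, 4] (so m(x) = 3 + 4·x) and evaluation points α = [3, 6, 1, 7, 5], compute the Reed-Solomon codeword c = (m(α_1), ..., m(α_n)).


c = [2, 1, 7, 5, 10]

Message polynomial: m(x) = 3 + 4·x (mod 13).
For each evaluation point α_i, compute m(α_i) mod 13:
  α_1 = 3: Horner steps 4 → 2, so m(3) = 2.
  α_2 = 6: Horner steps 4 → 1, so m(6) = 1.
  α_3 = 1: Horner steps 4 → 7, so m(1) = 7.
  α_4 = 7: Horner steps 4 → 5, so m(7) = 5.
  α_5 = 5: Horner steps 4 → 10, so m(5) = 10.
Codeword c = [2, 1, 7, 5, 10] ∈ F_13^5.


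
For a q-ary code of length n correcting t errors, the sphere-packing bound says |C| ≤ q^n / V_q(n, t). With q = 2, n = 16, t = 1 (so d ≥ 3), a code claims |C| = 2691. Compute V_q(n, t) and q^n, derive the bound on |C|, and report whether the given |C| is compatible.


V_q(n, t) = 17, q^n = 65536, Hamming bound = 3855, |C| = 2691 ≤ bound (satisfied).

Step 1: Compute V_q(n, t) = Σ_{j=0}^1 C(n, j) (q−1)^j.
  j = 0: C(16,0)·(1)^0 = 1·1 = 1.
  j = 1: C(16,1)·(1)^1 = 16·1 = 16.
  V_q(n, t) = 1 + 16 = 17.
Step 2: q^n = 2^16 = 65536.
Step 3: Hamming bound ⌊q^n / V_q(n,t)⌋ = ⌊65536/17⌋ = 3855.
Step 4: Compare |C| = 2691 to 3855: satisfied.
The claimed |C| lies below the Hamming bound.


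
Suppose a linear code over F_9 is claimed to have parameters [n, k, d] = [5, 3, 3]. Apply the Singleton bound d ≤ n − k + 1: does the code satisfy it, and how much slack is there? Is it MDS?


Singleton RHS = n − k + 1 = 3, slack = 0, bound satisfied, MDS.

Singleton bound: d ≤ n − k + 1.
Here n = 5, k = 3, so n − k + 1 = 3.
Given d = 3, check d ≤ 3: YES.
Slack = (n − k + 1) − d = 0.
The code is MDS (slack = 0).
Description: the claimed parameters are [5, 3, 3]_9; such a code would be MDS (meets Singleton bound).


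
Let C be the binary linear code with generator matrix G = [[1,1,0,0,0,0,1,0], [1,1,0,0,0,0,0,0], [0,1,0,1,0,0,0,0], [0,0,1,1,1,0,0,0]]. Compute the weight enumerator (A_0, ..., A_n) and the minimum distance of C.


Weight distribution: A_0 = 1, A_1 = 1, A_2 = 3, A_3 = 6, A_4 = 3, A_5 = 1, A_6 = 1. Minimum distance d = 1.

Enumerate all 2^4 = 16 messages m ∈ F_2^4.
For each, compute codeword c = mG in F_2^8, then tally its weight.
  m = 0000 → c = 00000000, weight = 0.
  m = 1000 → c = 11000010, weight = 3.
  m = 0100 → c = 11000000, weight = 2.
  m = 1100 → c = 00000010, weight = 1.
  m = 0010 → c = 01010000, weight = 2.
  m = 1010 → c = 10010010, weight = 3.
  m = 0110 → c = 10010000, weight = 2.
  m = 1110 → c = 01010010, weight = 3.
  m = 0001 → c = 00111000, weight = 3.
  m = 1001 → c = 11111010, weight = 6.
  m = 0101 → c = 11111000, weight = 5.
  m = 1101 → c = 00111010, weight = 4.
  m = 0011 → c = 01101000, weight = 3.
  m = 1011 → c = 10101010, weight = 4.
  m = 0111 → c = 10101000, weight = 3.
  m = 1111 → c = 01101010, weight = 4.
Tally weights:
  weight 0: 1 codewords.
  weight 1: 1 codewords.
  weight 2: 3 codewords.
  weight 3: 6 codewords.
  weight 4: 3 codewords.
  weight 5: 1 codewords.
  weight 6: 1 codewords.
Minimum distance d = smallest w > 0 with A_w > 0 = 1.
Sanity: Σ A_w = 16 = 2^4 = 16 ✓.


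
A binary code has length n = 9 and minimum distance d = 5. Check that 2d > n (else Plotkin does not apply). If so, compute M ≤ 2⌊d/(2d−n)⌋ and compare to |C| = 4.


Plotkin bound M ≤ 10; given |C| = 4 ≤ bound (satisfied).

Check applicability: 2d = 10, n = 9.
2d − n = 1 > 0, so Plotkin applies.
Compute d/(2d−n) = 5/1 ≈ 5.0000.
⌊d/(2d−n)⌋ = 5.
Plotkin bound: M ≤ 2·5 = 10.
Given |C| = 4, check: satisfied.
This |C| is below the Plotkin bound.


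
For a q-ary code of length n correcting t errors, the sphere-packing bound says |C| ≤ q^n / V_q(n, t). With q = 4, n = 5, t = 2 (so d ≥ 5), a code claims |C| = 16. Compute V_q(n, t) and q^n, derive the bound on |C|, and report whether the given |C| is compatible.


V_q(n, t) = 106, q^n = 1024, Hamming bound = 9, |C| = 16 > bound (violated).

Step 1: Compute V_q(n, t) = Σ_{j=0}^2 C(n, j) (q−1)^j.
  j = 0: C(5,0)·(3)^0 = 1·1 = 1.
  j = 1: C(5,1)·(3)^1 = 5·3 = 15.
  j = 2: C(5,2)·(3)^2 = 10·9 = 90.
  V_q(n, t) = 1 + 15 + 90 = 106.
Step 2: q^n = 4^5 = 1024.
Step 3: Hamming bound ⌊q^n / V_q(n,t)⌋ = ⌊1024/106⌋ = 9.
Step 4: Compare |C| = 16 to 9: violated.
The claimed |C| lies above the Hamming bound, so no 4-ary code of length 5 with d ≥ 5 can have 16 codewords.


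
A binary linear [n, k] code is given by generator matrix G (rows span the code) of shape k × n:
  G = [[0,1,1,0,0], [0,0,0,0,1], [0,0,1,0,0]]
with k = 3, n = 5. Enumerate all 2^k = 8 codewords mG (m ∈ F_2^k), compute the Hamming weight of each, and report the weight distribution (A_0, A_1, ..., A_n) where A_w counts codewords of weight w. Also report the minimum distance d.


Weight distribution: A_0 = 1, A_1 = 3, A_2 = 3, A_3 = 1. Minimum distance d = 1.

Enumerate all 2^3 = 8 messages m ∈ F_2^3.
For each, compute codeword c = mG in F_2^5, then tally its weight.
  m = 000 → c = 00000, weight = 0.
  m = 100 → c = 01100, weight = 2.
  m = 010 → c = 00001, weight = 1.
  m = 110 → c = 01101, weight = 3.
  m = 001 → c = 00100, weight = 1.
  m = 101 → c = 01000, weight = 1.
  m = 011 → c = 00101, weight = 2.
  m = 111 → c = 01001, weight = 2.
Tally weights:
  weight 0: 1 codewords.
  weight 1: 3 codewords.
  weight 2: 3 codewords.
  weight 3: 1 codewords.
Minimum distance d = smallest w > 0 with A_w > 0 = 1.
Sanity: Σ A_w = 8 = 2^3 = 8 ✓.


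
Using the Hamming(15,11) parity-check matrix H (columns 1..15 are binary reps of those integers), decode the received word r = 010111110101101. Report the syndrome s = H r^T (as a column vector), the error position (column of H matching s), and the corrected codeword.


s = (1, 1, 1, 0)^T, error position = 14, corrected codeword c = 010111110101111

Compute s = H r^T mod 2 one row at a time:
  s_1 = 1 + 0 + 1 + 0 + 1 + 1 + 0 + 1 = 5 ≡ 1 (mod 2).
  s_2 = 1 + 1 + 1 + 1 + 1 + 1 + 0 + 1 = 7 ≡ 1 (mod 2).
  s_3 = 1 + 0 + 1 + 1 + 1 + 0 + 0 + 1 = 5 ≡ 1 (mod 2).
  s_4 = 0 + 0 + 1 + 1 + 0 + 0 + 1 + 1 = 4 ≡ 0 (mod 2).
s = (1, 1, 1, 0)^T — this equals column 14 of H (binary 1110), so error is at position 14.
Correct: flip bit 14 of r = 010111110101101 to get c = 010111110101111.


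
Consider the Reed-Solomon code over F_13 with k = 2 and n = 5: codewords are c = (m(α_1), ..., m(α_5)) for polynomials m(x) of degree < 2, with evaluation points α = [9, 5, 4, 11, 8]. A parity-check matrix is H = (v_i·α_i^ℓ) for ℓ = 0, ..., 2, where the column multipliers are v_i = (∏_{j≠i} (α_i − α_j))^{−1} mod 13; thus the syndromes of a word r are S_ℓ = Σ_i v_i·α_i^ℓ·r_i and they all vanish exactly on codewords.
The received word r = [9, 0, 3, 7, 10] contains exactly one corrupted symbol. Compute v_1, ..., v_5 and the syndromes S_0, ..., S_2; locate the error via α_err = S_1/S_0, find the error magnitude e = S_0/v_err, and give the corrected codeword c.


S = (8, 6, 11), error at position 3, error magnitude e = 2, c = [9, 0, 1, 7, 10].

Step 1: column multipliers v_i = (∏_{j≠i}(α_i − α_j))^{−1} mod 13.
  i = 1 (α = 9): (9−5)(9−4)(9−11)(9−8) = 4·5·(−2)·1 = −40 ≡ 12, so v_1 = 12^{−1} = 12 (mod 13).
  i = 2 (α = 5): (5−9)(5−4)(5−11)(5−8) = (−4)·1·(−6)·(−3) = −72 ≡ 6, so v_2 = 6^{−1} = 11 (mod 13).
  i = 3 (α = 4): (4−9)(4−5)(4−11)(4−8) = (−5)·(−1)·(−7)·(−4) = 140 ≡ 10, so v_3 = 10^{−1} = 4 (mod 13).
  i = 4 (α = 11): (11−9)(11−5)(11−4)(11−8) = 2·6·7·3 = 252 ≡ 5, so v_4 = 5^{−1} = 8 (mod 13).
  i = 5 (α = 8): (8−9)(8−5)(8−4)(8−11) = (−1)·3·4·(−3) = 36 ≡ 10, so v_5 = 10^{−1} = 4 (mod 13).
  v = [12, 11, 4, 8, 4].
Step 2: syndromes of r = [9, 0, 3, 7, 10] (all sums mod 13).
  S_0 = Σ v_i r_i = 12·9 + 11·0 + 4·3 + 8·7 + 4·10 = 216 ≡ 8.
  S_1 = Σ v_i α_i r_i = 12·9·9 + 11·5·0 + 4·4·3 + 8·11·7 + 4·8·10 = 1956 ≡ 6.
  α_i^2 mod 13 = [3, 12, 3, 4, 12].
  S_2 = Σ v_i α_i^2 r_i = 12·3·9 + 11·12·0 + 4·3·3 + 8·4·7 + 4·12·10 = 1064 ≡ 11.
  S = (8, 6, 11) ≠ 0, so r is not a codeword (an error is present).
Step 3: locate the error. For a single error e at position i, S_ℓ = v_i·e·α_i^ℓ, so α_err = S_1/S_0.
  S_0^{−1} = 8^{−1} = 5 (mod 13), so α_err = 6·5 = 30 ≡ 4 = α_3. Error position i = 3.
  Consistency check: S_2/S_1 = 11·11 = 121 ≡ 4 = α_err ✓ (single-error assumption holds).
Step 4: error magnitude e = S_0/v_3 = S_0·∏_{j≠3}(α_3 − α_j) = 8·10 = 80 ≡ 2 (mod 13).
Step 5: correct position 3: c_3 = r_3 − e = 3 − 2 ≡ 1 (mod 13). Hence c = [9, 0, 1, 7, 10].
  Check: interpolating c through the α_i gives m(x) = 5 + 12·x (degree < 2) with m(α_i) = c_i for every i, so c is indeed a codeword.


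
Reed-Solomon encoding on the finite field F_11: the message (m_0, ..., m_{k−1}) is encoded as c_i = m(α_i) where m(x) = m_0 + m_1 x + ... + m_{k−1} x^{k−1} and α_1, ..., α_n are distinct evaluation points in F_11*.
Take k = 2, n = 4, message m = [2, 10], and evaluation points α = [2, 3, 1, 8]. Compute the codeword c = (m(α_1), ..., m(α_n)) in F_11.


c = [0, 10, 1, 5]

Message polynomial: m(x) = 2 + 10·x (mod 11).
For each evaluation point α_i, compute m(α_i) mod 11:
  α_1 = 2: Horner steps 10 → 0, so m(2) = 0.
  α_2 = 3: Horner steps 10 → 10, so m(3) = 10.
  α_3 = 1: Horner steps 10 → 1, so m(1) = 1.
  α_4 = 8: Horner steps 10 → 5, so m(8) = 5.
Codeword c = [0, 10, 1, 5] ∈ F_11^4.


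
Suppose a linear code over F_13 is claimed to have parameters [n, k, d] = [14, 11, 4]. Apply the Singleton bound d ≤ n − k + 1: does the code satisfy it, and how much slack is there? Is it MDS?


Singleton RHS = n − k + 1 = 4, slack = 0, bound satisfied, MDS.

Singleton bound: d ≤ n − k + 1.
Here n = 14, k = 11, so n − k + 1 = 4.
Given d = 4, check d ≤ 4: YES.
Slack = (n − k + 1) − d = 0.
The code is MDS (slack = 0).
Description: the claimed parameters are [14, 11, 4]_13; such a code would be MDS (meets Singleton bound).


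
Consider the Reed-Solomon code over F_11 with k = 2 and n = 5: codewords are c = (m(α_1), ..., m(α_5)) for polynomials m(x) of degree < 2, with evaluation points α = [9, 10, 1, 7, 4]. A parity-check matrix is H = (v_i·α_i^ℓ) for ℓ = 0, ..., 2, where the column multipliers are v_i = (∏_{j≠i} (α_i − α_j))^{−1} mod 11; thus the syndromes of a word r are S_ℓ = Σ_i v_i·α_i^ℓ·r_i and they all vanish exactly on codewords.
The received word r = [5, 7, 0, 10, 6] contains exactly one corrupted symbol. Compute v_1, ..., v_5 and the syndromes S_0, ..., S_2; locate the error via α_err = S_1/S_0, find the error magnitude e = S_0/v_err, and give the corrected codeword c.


S = (1, 7, 5), error at position 4, error magnitude e = 9, c = [5, 7, 0, 1, 6].

Step 1: column multipliers v_i = (∏_{j≠i}(α_i − α_j))^{−1} mod 11.
  i = 1 (α = 9): (9−10)(9−1)(9−7)(9−4) = (−1)·8·2·5 = −80 ≡ 8, so v_1 = 8^{−1} = 7 (mod 11).
  i = 2 (α = 10): (10−9)(10−1)(10−7)(10−4) = 1·9·3·6 = 162 ≡ 8, so v_2 = 8^{−1} = 7 (mod 11).
  i = 3 (α = 1): (1−9)(1−10)(1−7)(1−4) = (−8)·(−9)·(−6)·(−3) = 1296 ≡ 9, so v_3 = 9^{−1} = 5 (mod 11).
  i = 4 (α = 7): (7−9)(7−10)(7−1)(7−4) = (−2)·(−3)·6·3 = 108 ≡ 9, so v_4 = 9^{−1} = 5 (mod 11).
  i = 5 (α = 4): (4−9)(4−10)(4−1)(4−7) = (−5)·(−6)·3·(−3) = −270 ≡ 5, so v_5 = 5^{−1} = 9 (mod 11).
  v = [7, 7, 5, 5, 9].
Step 2: syndromes of r = [5, 7, 0, 10, 6] (all sums mod 11).
  S_0 = Σ v_i r_i = 7·5 + 7·7 + 5·0 + 5·10 + 9·6 = 188 ≡ 1.
  S_1 = Σ v_i α_i r_i = 7·9·5 + 7·10·7 + 5·1·0 + 5·7·10 + 9·4·6 = 1371 ≡ 7.
  α_i^2 mod 11 = [4, 1, 1, 5, 5].
  S_2 = Σ v_i α_i^2 r_i = 7·4·5 + 7·1·7 + 5·1·0 + 5·5·10 + 9·5·6 = 709 ≡ 5.
  S = (1, 7, 5) ≠ 0, so r is not a codeword (an error is present).
Step 3: locate the error. For a single error e at position i, S_ℓ = v_i·e·α_i^ℓ, so α_err = S_1/S_0.
  S_0^{−1} = 1^{−1} = 1 (mod 11), so α_err = 7·1 = 7 ≡ 7 = α_4. Error position i = 4.
  Consistency check: S_2/S_1 = 5·8 = 40 ≡ 7 = α_err ✓ (single-error assumption holds).
Step 4: error magnitude e = S_0/v_4 = S_0·∏_{j≠4}(α_4 − α_j) = 1·9 = 9 ≡ 9 (mod 11).
Step 5: correct position 4: c_4 = r_4 − e = 10 − 9 ≡ 1 (mod 11). Hence c = [5, 7, 0, 1, 6].
  Check: interpolating c through the α_i gives m(x) = 9 + 2·x (degree < 2) with m(α_i) = c_i for every i, so c is indeed a codeword.


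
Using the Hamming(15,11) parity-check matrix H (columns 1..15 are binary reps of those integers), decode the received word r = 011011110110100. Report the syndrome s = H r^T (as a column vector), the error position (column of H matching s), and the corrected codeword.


s = (0, 0, 0, 1)^T, error position = 1, corrected codeword c = 111011110110100

Compute s = H r^T mod 2 one row at a time:
  s_1 = 1 + 0 + 1 + 1 + 0 + 1 + 0 + 0 = 4 ≡ 0 (mod 2).
  s_2 = 0 + 1 + 1 + 1 + 0 + 1 + 0 + 0 = 4 ≡ 0 (mod 2).
  s_3 = 1 + 1 + 1 + 1 + 1 + 1 + 0 + 0 = 6 ≡ 0 (mod 2).
  s_4 = 0 + 1 + 1 + 1 + 0 + 1 + 1 + 0 = 5 ≡ 1 (mod 2).
s = (0, 0, 0, 1)^T — this equals column 1 of H (binary 0001), so error is at position 1.
Correct: flip bit 1 of r = 011011110110100 to get c = 111011110110100.


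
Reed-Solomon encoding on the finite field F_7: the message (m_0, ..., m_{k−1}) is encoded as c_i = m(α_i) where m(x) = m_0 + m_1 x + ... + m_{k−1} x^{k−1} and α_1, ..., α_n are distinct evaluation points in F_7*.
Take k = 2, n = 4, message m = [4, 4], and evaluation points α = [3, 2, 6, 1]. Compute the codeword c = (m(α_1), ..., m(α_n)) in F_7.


c = [2, 5, 0, 1]

Message polynomial: m(x) = 4 + 4·x (mod 7).
For each evaluation point α_i, compute m(α_i) mod 7:
  α_1 = 3: Horner steps 4 → 2, so m(3) = 2.
  α_2 = 2: Horner steps 4 → 5, so m(2) = 5.
  α_3 = 6: Horner steps 4 → 0, so m(6) = 0.
  α_4 = 1: Horner steps 4 → 1, so m(1) = 1.
Codeword c = [2, 5, 0, 1] ∈ F_7^4.


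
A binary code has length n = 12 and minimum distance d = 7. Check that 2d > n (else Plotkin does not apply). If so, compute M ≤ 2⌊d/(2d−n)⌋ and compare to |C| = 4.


Plotkin bound M ≤ 6; given |C| = 4 ≤ bound (satisfied).

Check applicability: 2d = 14, n = 12.
2d − n = 2 > 0, so Plotkin applies.
Compute d/(2d−n) = 7/2 ≈ 3.5000.
⌊d/(2d−n)⌋ = 3.
Plotkin bound: M ≤ 2·3 = 6.
Given |C| = 4, check: satisfied.
This |C| is below the Plotkin bound.
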